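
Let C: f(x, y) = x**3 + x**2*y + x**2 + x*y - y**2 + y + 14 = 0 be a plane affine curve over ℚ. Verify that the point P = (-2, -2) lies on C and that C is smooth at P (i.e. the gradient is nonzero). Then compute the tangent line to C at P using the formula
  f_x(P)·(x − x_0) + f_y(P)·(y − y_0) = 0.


Tangent line at P: 14*x + 7*y + 42 = 0.

Step 1: f(-2, -2) = 0, so P lies on C.
Step 2: partial derivatives
  f_x(x, y) = 3*x**2 + 2*x*y + 2*x + y, f_y(x, y) = x**2 + x - 2*y + 1.
  f_x(P) = 14, f_y(P) = 7 (gradient nonzero, so P is smooth).
Step 3: tangent line at P: 14·(x − -2) + 7·(y − -2) = 0.
Expanding: 14*x + 7*y + 42 = 0.


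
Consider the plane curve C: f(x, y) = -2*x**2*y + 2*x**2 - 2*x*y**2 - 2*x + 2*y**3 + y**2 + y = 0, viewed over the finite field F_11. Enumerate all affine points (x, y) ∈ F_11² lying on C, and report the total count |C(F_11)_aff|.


Affine F_11-points: {(0, 0), (0, 2), (0, 3), (1, 0), (1, 1), (1, 5), (2, 6), (3, 10), (4, 8), (6, 2), (6, 3), (6, 6), (9, 5), (9, 10), (10, 4)}; count = 15.

For each of the 121 pairs (x, y) ∈ F_11², evaluate f(x, y) mod 11. Record the zeros.
  x = 0: [0↦0, 1↦4, 2↦0, 3↦0, 4↦5, 5↦5, 6↦1, 7↦5, 8↦7, 9↦8, 10↦9]  zeros at y ∈ {0, 2, 3}
  x = 1: [0↦0, 1↦0, 2↦10, 3↦9, 4↦9, 5↦0, 6↦5, 7↦3, 8↦6, 9↦4, 10↦9]  zeros at y ∈ {0, 1, 5}
  x = 2: [0↦4, 1↦7, 2↦5, 3↦10, 4↦1, 5↦1, 6↦0, 7↦10, 8↦10, 9↦1, 10↦6]  zeros at y ∈ {6}
  x = 3: [0↦1, 1↦3, 2↦7, 3↦3, 4↦3, 5↦8, 6↦8, 7↦4, 8↦8, 9↦10, 10↦0]  zeros at y ∈ {10}
  x = 4: [0↦2, 1↦10, 2↦5, 3↦10, 4↦4, 5↦10, 6↦7, 7↦7, 8↦0, 9↦9, 10↦2]  zeros at y ∈ {8}
  x = 5: [0↦7, 1↦6, 2↦10, 3↦9, 4↦4, 5↦7, 6↦8, 7↦8, 8↦8, 9↦9, 10↦1]  zeros at y ∈ ∅
  x = 6: [0↦5, 1↦2, 2↦0, 3↦0, 4↦3, 5↦10, 6↦0, 7↦7, 8↦10, 9↦10, 10↦8]  zeros at y ∈ {2, 3, 6}
  x = 7: [0↦7, 1↦9, 2↦8, 3↦5, 4↦1, 5↦8, 6↦5, 7↦4, 8↦6, 9↦1, 10↦1]  zeros at y ∈ ∅
  x = 8: [0↦2, 1↦5, 2↦1, 3↦2, 4↦9, 5↦1, 6↦1, 7↦10, 8↦7, 9↦4, 10↦2]  zeros at y ∈ ∅
  x = 9: [0↦1, 1↦1, 2↦1, 3↦2, 4↦5, 5↦0, 6↦10, 7↦3, 8↦2, 9↦8, 10↦0]  zeros at y ∈ {5, 10}
  x = 10: [0↦4, 1↦8, 2↦8, 3↦5, 4↦0, 5↦5, 6↦10, 7↦5, 8↦2, 9↦2, 10↦6]  zeros at y ∈ {4}
Collecting zeros: affine points = {(0, 0), (0, 2), (0, 3), (1, 0), (1, 1), (1, 5), (2, 6), (3, 10), (4, 8), (6, 2), (6, 3), (6, 6), (9, 5), (9, 10), (10, 4)}.
Total count |C(F_11)_aff| = 15.


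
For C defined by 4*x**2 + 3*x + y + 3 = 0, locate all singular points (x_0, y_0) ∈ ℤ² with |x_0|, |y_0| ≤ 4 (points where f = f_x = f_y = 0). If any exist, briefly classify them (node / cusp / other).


No singular points in the scanned grid; C is smooth there.

Compute partial derivatives:
  f_x = 8*x + 3.
  f_y = 1.
f_y = 1 is a nonzero constant, so f_y never vanishes: no point (x, y) can satisfy f = f_x = f_y = 0. In particular no (x, y) ∈ {−4, ..., 4}² is singular; the curve is smooth.


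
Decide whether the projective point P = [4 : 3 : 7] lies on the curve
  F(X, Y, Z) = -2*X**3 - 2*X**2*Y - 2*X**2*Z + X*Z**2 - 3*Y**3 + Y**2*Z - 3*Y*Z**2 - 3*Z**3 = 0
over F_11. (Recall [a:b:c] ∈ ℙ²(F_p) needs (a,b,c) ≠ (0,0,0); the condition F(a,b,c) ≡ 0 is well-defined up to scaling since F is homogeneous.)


F(4,3,7) ≡ 9 (mod 11); P is NOT on the curve.

Evaluate F(4, 3, 7) term-by-term (mod 11).
  -2*X**3 ↦ -2·64·1·1 = -128
  -2*X**2*Y ↦ -2·16·3·1 = -96
  -2*X**2*Z ↦ -2·16·1·7 = -224
  X*Z**2 ↦ 1·4·1·49 = 196
  -3*Y**3 ↦ -3·1·27·1 = -81
  Y**2*Z ↦ 1·1·9·7 = 63
  -3*Y*Z**2 ↦ -3·1·3·49 = -441
  -3*Z**3 ↦ -3·1·1·343 = -1029
Sum: F(4, 3, 7) = (-128) + (-96) + (-224) + (196) + (-81) + (63) + (-441) + (-1029) = -1740.
Reducing mod 11: -1740 ≡ 9 (mod 11).
Since F(a, b, c) ≡ 9 ≠ 0 (mod 11), P does NOT lie on the curve.


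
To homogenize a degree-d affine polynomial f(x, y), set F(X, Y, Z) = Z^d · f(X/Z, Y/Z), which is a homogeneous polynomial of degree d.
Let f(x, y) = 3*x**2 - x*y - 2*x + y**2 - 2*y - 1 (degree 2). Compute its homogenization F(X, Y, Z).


F(X, Y, Z) = 3*X**2 - X*Y - 2*X*Z + Y**2 - 2*Y*Z - Z**2

deg(f) = 2.
Substitute x = X/Z, y = Y/Z into f, then multiply by Z^2.
  monomial 3·x^2·y^0 ↦ 3·X^2·Y^0·Z^0.
  monomial -1·x^1·y^1 ↦ -1·X^1·Y^1·Z^0.
  monomial -2·x^1·y^0 ↦ -2·X^1·Y^0·Z^1.
  monomial 1·x^0·y^2 ↦ 1·X^0·Y^2·Z^0.
  monomial -2·x^0·y^1 ↦ -2·X^0·Y^1·Z^1.
  monomial -1·x^0·y^0 ↦ -1·X^0·Y^0·Z^2.
Collecting: F(X, Y, Z) = 3*X**2 - X*Y - 2*X*Z + Y**2 - 2*Y*Z - Z**2.


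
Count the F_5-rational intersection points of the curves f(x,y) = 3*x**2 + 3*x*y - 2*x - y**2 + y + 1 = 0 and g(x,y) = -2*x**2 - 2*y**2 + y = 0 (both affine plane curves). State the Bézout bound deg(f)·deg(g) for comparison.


Common zeros: {(0, 3)}; count = 1; Bézout bound = 4.

deg(f) = 2, deg(g) = 2, so Bézout bound = 4.
Scan x ∈ F_5. For each x, list the y ∈ F_5 with f(x, y) ≡ 0 and those with g(x, y) ≡ 0 (mod 5); the common zeros in that column are the intersection.
  x = 0: f ≡ 0 at y ∈ {3}; g ≡ 0 at y ∈ {0, 3}; common: {3}.
  x = 1: f ≡ 0 at y ∈ {1, 3}; g ≡ 0 at y ∈ {4}; common: ∅.
  x = 2: f ≡ 0 at y ∈ {1}; g ≡ 0 at y ∈ ∅; common: ∅.
  x = 3: f ≡ 0 at y ∈ ∅; g ≡ 0 at y ∈ ∅; common: ∅.
  x = 4: f ≡ 0 at y ∈ ∅; g ≡ 0 at y ∈ {4}; common: ∅.
Collecting: common zeros = {(0, 3)}, so the count is 1.
Comparison with the Bézout bound: 1 ≤ 4 = deg(f)·deg(g), as expected for curves with no common component (the affine F_5-count falls short of the bound because intersections may lie at infinity, over extension fields, or carry multiplicity).


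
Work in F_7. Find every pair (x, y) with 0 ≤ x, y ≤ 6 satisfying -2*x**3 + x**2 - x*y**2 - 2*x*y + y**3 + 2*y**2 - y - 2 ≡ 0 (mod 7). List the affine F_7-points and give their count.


Affine F_7-points: {(0, 1), (0, 5), (0, 6), (1, 6), (2, 0), (3, 6), (4, 5)}; count = 7.

For each of the 49 pairs (x, y) ∈ F_7², evaluate f(x, y) mod 7. Record the zeros.
  x = 0: [0↦5, 1↦0, 2↦5, 3↦5, 4↦6, 5↦0, 6↦0]  zeros at y ∈ {1, 5, 6}
  x = 1: [0↦4, 1↦3, 2↦3, 3↦3, 4↦2, 5↦6, 6↦0]  zeros at y ∈ {6}
  x = 2: [0↦0, 1↦3, 2↦5, 3↦5, 4↦2, 5↦2, 6↦4]  zeros at y ∈ {0}
  x = 3: [0↦2, 1↦2, 2↦6, 3↦6, 4↦1, 5↦4, 6↦0]  zeros at y ∈ {6}
  x = 4: [0↦5, 1↦2, 2↦1, 3↦1, 4↦1, 5↦0, 6↦4]  zeros at y ∈ {5}
  x = 5: [0↦4, 1↦5, 2↦6, 3↦6, 4↦4, 5↦6, 6↦4]  zeros at y ∈ ∅
  x = 6: [0↦1, 1↦6, 2↦2, 3↦2, 4↦5, 5↦3, 6↦2]  zeros at y ∈ ∅
Collecting zeros: affine points = {(0, 1), (0, 5), (0, 6), (1, 6), (2, 0), (3, 6), (4, 5)}.
Total count |C(F_7)_aff| = 7.


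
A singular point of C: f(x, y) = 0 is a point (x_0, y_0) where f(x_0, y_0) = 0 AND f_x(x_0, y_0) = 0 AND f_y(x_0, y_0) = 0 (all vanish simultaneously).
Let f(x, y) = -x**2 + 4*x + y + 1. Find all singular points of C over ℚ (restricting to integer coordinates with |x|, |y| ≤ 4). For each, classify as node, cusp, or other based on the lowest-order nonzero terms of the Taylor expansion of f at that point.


No singular points in the scanned grid; C is smooth there.

Compute partial derivatives:
  f_x = 4 - 2*x.
  f_y = 1.
f_y = 1 is a nonzero constant, so f_y never vanishes: no point (x, y) can satisfy f = f_x = f_y = 0. In particular no (x, y) ∈ {−4, ..., 4}² is singular; the curve is smooth.


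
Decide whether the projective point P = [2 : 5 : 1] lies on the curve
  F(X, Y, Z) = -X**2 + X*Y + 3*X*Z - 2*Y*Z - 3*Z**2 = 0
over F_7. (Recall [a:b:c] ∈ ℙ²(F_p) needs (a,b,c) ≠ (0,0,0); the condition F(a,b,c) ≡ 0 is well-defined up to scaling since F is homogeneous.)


F(2,5,1) ≡ 6 (mod 7); P is NOT on the curve.

Evaluate F(2, 5, 1) term-by-term (mod 7).
  -X**2 ↦ -1·4·1·1 = -4
  X*Y ↦ 1·2·5·1 = 10
  3*X*Z ↦ 3·2·1·1 = 6
  -2*Y*Z ↦ -2·1·5·1 = -10
  -3*Z**2 ↦ -3·1·1·1 = -3
Sum: F(2, 5, 1) = (-4) + (10) + (6) + (-10) + (-3) = -1.
Reducing mod 7: -1 ≡ 6 (mod 7).
Since F(a, b, c) ≡ 6 ≠ 0 (mod 7), P does NOT lie on the curve.


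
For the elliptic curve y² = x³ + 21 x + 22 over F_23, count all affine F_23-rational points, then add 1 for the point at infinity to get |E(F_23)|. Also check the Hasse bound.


Affine points = {(2, 7), (2, 16), (4, 3), (4, 20), (7, 11), (7, 12), (8, 9), (8, 14), (10, 6), (10, 17), (12, 1), (12, 22), (13, 10), (13, 13), (14, 1), (14, 22), (15, 3), (15, 20), (17, 5), (17, 18), (19, 9), (19, 14), (20, 1), (20, 22), (21, 8), (21, 15), (22, 0)}; affine count = 27; |E(F_23)| = 28.

Discriminant check: Δ ∝ 4a³ + 27b² = 4·21³ + 27·22² = 4·9261 + 27·484 ≡ 18 (mod 23). Nonzero ⇒ E is nonsingular.
For each x ∈ F_23, compute rhs = x³ + 21·x + 22 mod 23, then count y ∈ F_23 with y² ≡ rhs.
  x = 0: rhs = 22, matching y values: none (0 points).
  x = 1: rhs = 21, matching y values: none (0 points).
  x = 2: rhs = 3, matching y values: 7, 16 (2 points).
  x = 3: rhs = 20, matching y values: none (0 points).
  x = 4: rhs = 9, matching y values: 3, 20 (2 points).
  x = 5: rhs = 22, matching y values: none (0 points).
  x = 6: rhs = 19, matching y values: none (0 points).
  x = 7: rhs = 6, matching y values: 11, 12 (2 points).
  x = 8: rhs = 12, matching y values: 9, 14 (2 points).
  x = 9: rhs = 20, matching y values: none (0 points).
  x = 10: rhs = 13, matching y values: 6, 17 (2 points).
  x = 11: rhs = 20, matching y values: none (0 points).
  x = 12: rhs = 1, matching y values: 1, 22 (2 points).
  x = 13: rhs = 8, matching y values: 10, 13 (2 points).
  x = 14: rhs = 1, matching y values: 1, 22 (2 points).
  x = 15: rhs = 9, matching y values: 3, 20 (2 points).
  x = 16: rhs = 15, matching y values: none (0 points).
  x = 17: rhs = 2, matching y values: 5, 18 (2 points).
  x = 18: rhs = 22, matching y values: none (0 points).
  x = 19: rhs = 12, matching y values: 9, 14 (2 points).
  x = 20: rhs = 1, matching y values: 1, 22 (2 points).
  x = 21: rhs = 18, matching y values: 8, 15 (2 points).
  x = 22: rhs = 0, matching y values: 0 (1 points).
Total affine count: 27.
Full point count |E(F_23)| = 27 + 1 = 28.
Hasse bound: |28 − (23+1)| = |4| = 4 ≤ 2√23 ≈ 9.5917 ✓.


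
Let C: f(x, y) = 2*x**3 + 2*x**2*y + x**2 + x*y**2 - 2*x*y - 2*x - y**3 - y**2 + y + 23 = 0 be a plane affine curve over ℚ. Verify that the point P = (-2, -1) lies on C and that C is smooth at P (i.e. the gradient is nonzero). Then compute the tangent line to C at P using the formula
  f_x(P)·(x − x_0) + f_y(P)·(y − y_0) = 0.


Tangent line at P: 29*x + 16*y + 74 = 0.

Step 1: f(-2, -1) = 0, so P lies on C.
Step 2: partial derivatives
  f_x(x, y) = 6*x**2 + 4*x*y + 2*x + y**2 - 2*y - 2, f_y(x, y) = 2*x**2 + 2*x*y - 2*x - 3*y**2 - 2*y + 1.
  f_x(P) = 29, f_y(P) = 16 (gradient nonzero, so P is smooth).
Step 3: tangent line at P: 29·(x − -2) + 16·(y − -1) = 0.
Expanding: 29*x + 16*y + 74 = 0.


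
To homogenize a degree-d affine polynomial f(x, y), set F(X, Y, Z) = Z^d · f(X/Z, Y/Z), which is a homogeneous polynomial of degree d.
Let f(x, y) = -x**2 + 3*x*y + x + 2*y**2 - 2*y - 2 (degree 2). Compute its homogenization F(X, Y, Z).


F(X, Y, Z) = -X**2 + 3*X*Y + X*Z + 2*Y**2 - 2*Y*Z - 2*Z**2

deg(f) = 2.
Substitute x = X/Z, y = Y/Z into f, then multiply by Z^2.
  monomial -1·x^2·y^0 ↦ -1·X^2·Y^0·Z^0.
  monomial 3·x^1·y^1 ↦ 3·X^1·Y^1·Z^0.
  monomial 1·x^1·y^0 ↦ 1·X^1·Y^0·Z^1.
  monomial 2·x^0·y^2 ↦ 2·X^0·Y^2·Z^0.
  monomial -2·x^0·y^1 ↦ -2·X^0·Y^1·Z^1.
  monomial -2·x^0·y^0 ↦ -2·X^0·Y^0·Z^2.
Collecting: F(X, Y, Z) = -X**2 + 3*X*Y + X*Z + 2*Y**2 - 2*Y*Z - 2*Z**2.


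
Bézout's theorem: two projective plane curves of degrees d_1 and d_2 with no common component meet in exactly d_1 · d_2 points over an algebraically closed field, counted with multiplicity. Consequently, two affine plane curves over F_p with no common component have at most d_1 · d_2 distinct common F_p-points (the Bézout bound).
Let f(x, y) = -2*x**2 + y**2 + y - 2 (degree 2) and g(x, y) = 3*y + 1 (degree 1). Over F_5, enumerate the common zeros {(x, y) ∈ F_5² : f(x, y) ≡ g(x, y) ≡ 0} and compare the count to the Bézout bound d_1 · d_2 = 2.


Common zeros: {(0, 3)}; count = 1; Bézout bound = 2.

deg(f) = 2, deg(g) = 1, so Bézout bound = 2.
Scan x ∈ F_5. For each x, list the y ∈ F_5 with f(x, y) ≡ 0 and those with g(x, y) ≡ 0 (mod 5); the common zeros in that column are the intersection.
  x = 0: f ≡ 0 at y ∈ {1, 3}; g ≡ 0 at y ∈ {3}; common: {3}.
  x = 1: f ≡ 0 at y ∈ ∅; g ≡ 0 at y ∈ {3}; common: ∅.
  x = 2: f ≡ 0 at y ∈ {0, 4}; g ≡ 0 at y ∈ {3}; common: ∅.
  x = 3: f ≡ 0 at y ∈ {0, 4}; g ≡ 0 at y ∈ {3}; common: ∅.
  x = 4: f ≡ 0 at y ∈ ∅; g ≡ 0 at y ∈ {3}; common: ∅.
Collecting: common zeros = {(0, 3)}, so the count is 1.
Comparison with the Bézout bound: 1 ≤ 2 = deg(f)·deg(g), as expected for curves with no common component (the affine F_5-count falls short of the bound because intersections may lie at infinity, over extension fields, or carry multiplicity).


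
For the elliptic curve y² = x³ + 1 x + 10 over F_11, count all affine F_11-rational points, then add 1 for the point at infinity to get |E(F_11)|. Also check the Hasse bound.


Affine points = {(1, 1), (1, 10), (2, 3), (2, 8), (4, 1), (4, 10), (6, 1), (6, 10), (9, 0)}; affine count = 9; |E(F_11)| = 10.

Discriminant check: Δ ∝ 4a³ + 27b² = 4·1³ + 27·10² = 4·1 + 27·100 ≡ 9 (mod 11). Nonzero ⇒ E is nonsingular.
For each x ∈ F_11, compute rhs = x³ + 1·x + 10 mod 11, then count y ∈ F_11 with y² ≡ rhs.
  x = 0: rhs = 10, matching y values: none (0 points).
  x = 1: rhs = 1, matching y values: 1, 10 (2 points).
  x = 2: rhs = 9, matching y values: 3, 8 (2 points).
  x = 3: rhs = 7, matching y values: none (0 points).
  x = 4: rhs = 1, matching y values: 1, 10 (2 points).
  x = 5: rhs = 8, matching y values: none (0 points).
  x = 6: rhs = 1, matching y values: 1, 10 (2 points).
  x = 7: rhs = 8, matching y values: none (0 points).
  x = 8: rhs = 2, matching y values: none (0 points).
  x = 9: rhs = 0, matching y values: 0 (1 points).
  x = 10: rhs = 8, matching y values: none (0 points).
Total affine count: 9.
Full point count |E(F_11)| = 9 + 1 = 10.
Hasse bound: |10 − (11+1)| = |-2| = 2 ≤ 2√11 ≈ 6.6332 ✓.


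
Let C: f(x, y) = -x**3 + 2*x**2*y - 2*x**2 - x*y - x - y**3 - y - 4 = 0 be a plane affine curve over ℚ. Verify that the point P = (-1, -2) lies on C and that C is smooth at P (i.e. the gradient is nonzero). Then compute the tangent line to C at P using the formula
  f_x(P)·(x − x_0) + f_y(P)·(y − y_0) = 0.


Tangent line at P: 10*x - 10*y - 10 = 0.

Step 1: f(-1, -2) = 0, so P lies on C.
Step 2: partial derivatives
  f_x(x, y) = -3*x**2 + 4*x*y - 4*x - y - 1, f_y(x, y) = 2*x**2 - x - 3*y**2 - 1.
  f_x(P) = 10, f_y(P) = -10 (gradient nonzero, so P is smooth).
Step 3: tangent line at P: 10·(x − -1) + -10·(y − -2) = 0.
Expanding: 10*x - 10*y - 10 = 0.


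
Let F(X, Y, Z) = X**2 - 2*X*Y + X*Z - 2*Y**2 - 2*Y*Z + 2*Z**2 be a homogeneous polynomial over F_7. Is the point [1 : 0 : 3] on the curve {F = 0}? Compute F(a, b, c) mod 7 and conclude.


F(1,0,3) ≡ 1 (mod 7); P is NOT on the curve.

Evaluate F(1, 0, 3) term-by-term (mod 7).
  X**2 ↦ 1·1·1·1 = 1
  -2*X*Y ↦ -2·1·0·1 = 0
  X*Z ↦ 1·1·1·3 = 3
  -2*Y**2 ↦ -2·1·0·1 = 0
  -2*Y*Z ↦ -2·1·0·3 = 0
  2*Z**2 ↦ 2·1·1·9 = 18
Sum: F(1, 0, 3) = (1) + (0) + (3) + (0) + (0) + (18) = 22.
Reducing mod 7: 22 ≡ 1 (mod 7).
Since F(a, b, c) ≡ 1 ≠ 0 (mod 7), P does NOT lie on the curve.


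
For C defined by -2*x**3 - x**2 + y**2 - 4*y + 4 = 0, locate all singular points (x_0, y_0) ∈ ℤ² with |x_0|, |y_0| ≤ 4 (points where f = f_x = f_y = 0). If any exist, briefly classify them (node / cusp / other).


Singular points: {(0, 2)}; classification: node.

Compute partial derivatives:
  f_x = -6*x**2 - 2*x.
  f_y = 2*y - 4.
Scan x_0 ∈ {−4, ..., 4}. For each x_0, f_y(x_0, y) is a polynomial in y; find its integer roots y ∈ {−4, ..., 4}, then test f_x and f at those candidates.
  x = -4: f_y(-4, y) = 2*y - 4; vanishes at y ∈ {2}. (-4, 2): f_x = -88 ≠ 0.
  x = -3: f_y(-3, y) = 2*y - 4; vanishes at y ∈ {2}. (-3, 2): f_x = -48 ≠ 0.
  x = -2: f_y(-2, y) = 2*y - 4; vanishes at y ∈ {2}. (-2, 2): f_x = -20 ≠ 0.
  x = -1: f_y(-1, y) = 2*y - 4; vanishes at y ∈ {2}. (-1, 2): f_x = -4 ≠ 0.
  x = 0: f_y(0, y) = 2*y - 4; vanishes at y ∈ {2}. (0, 2): f_x = 0, f = 0 — SINGULAR.
  x = 1: f_y(1, y) = 2*y - 4; vanishes at y ∈ {2}. (1, 2): f_x = -8 ≠ 0.
  x = 2: f_y(2, y) = 2*y - 4; vanishes at y ∈ {2}. (2, 2): f_x = -28 ≠ 0.
  x = 3: f_y(3, y) = 2*y - 4; vanishes at y ∈ {2}. (3, 2): f_x = -60 ≠ 0.
  x = 4: f_y(4, y) = 2*y - 4; vanishes at y ∈ {2}. (4, 2): f_x = -104 ≠ 0.
Only singular point on the grid: (0, 2).
Classify: substitute x = 0 + u, y = 2 + v and expand: f = -2*u**3 - u**2 + v**2.
No constant or linear terms (consistent with a singular point). Quadratic part: -u**2 + v**2. Cubic part: -2*u**3.
The quadratic part v**2 - u**2 = (v − u)(v + u) splits into two distinct linear factors, so there are two distinct tangent lines y − 2 = ±(x − 0) — this is a node (ordinary double point).
Classification: node.


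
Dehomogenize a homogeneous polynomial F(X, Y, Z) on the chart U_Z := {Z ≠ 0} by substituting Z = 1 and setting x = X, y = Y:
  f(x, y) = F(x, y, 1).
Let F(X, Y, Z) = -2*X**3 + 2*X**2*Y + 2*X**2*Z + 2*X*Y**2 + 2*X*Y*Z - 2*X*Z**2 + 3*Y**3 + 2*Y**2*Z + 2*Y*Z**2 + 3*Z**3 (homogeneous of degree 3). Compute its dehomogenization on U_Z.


f(x, y) = -2*x**3 + 2*x**2*y + 2*x**2 + 2*x*y**2 + 2*x*y - 2*x + 3*y**3 + 2*y**2 + 2*y + 3

On U_Z we set Z = 1. Each monomial c·X^i·Y^j·Z^k in F becomes c·x^i·y^j·1^k = c·x^i·y^j.
Substituting Z = 1: F(X, Y, 1) = -2*x**3 + 2*x**2*y + 2*x**2 + 2*x*y**2 + 2*x*y - 2*x + 3*y**3 + 2*y**2 + 2*y + 3.
Note: deg(f) ≤ deg(F) = 3; strict inequality happens when F is divisible by Z (lost terms).


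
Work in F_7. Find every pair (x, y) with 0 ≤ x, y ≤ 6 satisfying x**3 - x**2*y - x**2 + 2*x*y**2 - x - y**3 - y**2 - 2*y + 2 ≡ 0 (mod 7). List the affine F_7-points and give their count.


Affine F_7-points: {(0, 2), (2, 1), (2, 3), (2, 6), (3, 2), (4, 3), (5, 3)}; count = 7.

For each of the 49 pairs (x, y) ∈ F_7², evaluate f(x, y) mod 7. Record the zeros.
  x = 0: [0↦2, 1↦5, 2↦0, 3↦2, 4↦5, 5↦3, 6↦4]  zeros at y ∈ {2}
  x = 1: [0↦1, 1↦5, 2↦5, 3↦2, 4↦4, 5↦5, 6↦6]  zeros at y ∈ ∅
  x = 2: [0↦4, 1↦0, 2↦3, 3↦0, 4↦6, 5↦1, 6↦0]  zeros at y ∈ {1, 3, 6}
  x = 3: [0↦3, 1↦3, 2↦0, 3↦2, 4↦3, 5↦4, 6↦6]  zeros at y ∈ {2}
  x = 4: [0↦4, 1↦6, 2↦2, 3↦0, 4↦1, 5↦6, 6↦2]  zeros at y ∈ {3}
  x = 5: [0↦6, 1↦1, 2↦1, 3↦0, 4↦6, 5↦6, 6↦1]  zeros at y ∈ {3}
  x = 6: [0↦1, 1↦1, 2↦3, 3↦1, 4↦3, 5↦3, 6↦2]  zeros at y ∈ ∅
Collecting zeros: affine points = {(0, 2), (2, 1), (2, 3), (2, 6), (3, 2), (4, 3), (5, 3)}.
Total count |C(F_7)_aff| = 7.


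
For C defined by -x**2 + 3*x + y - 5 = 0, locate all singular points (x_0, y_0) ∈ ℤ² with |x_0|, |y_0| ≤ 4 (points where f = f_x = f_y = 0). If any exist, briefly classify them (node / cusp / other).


No singular points in the scanned grid; C is smooth there.

Compute partial derivatives:
  f_x = 3 - 2*x.
  f_y = 1.
f_y = 1 is a nonzero constant, so f_y never vanishes: no point (x, y) can satisfy f = f_x = f_y = 0. In particular no (x, y) ∈ {−4, ..., 4}² is singular; the curve is smooth.


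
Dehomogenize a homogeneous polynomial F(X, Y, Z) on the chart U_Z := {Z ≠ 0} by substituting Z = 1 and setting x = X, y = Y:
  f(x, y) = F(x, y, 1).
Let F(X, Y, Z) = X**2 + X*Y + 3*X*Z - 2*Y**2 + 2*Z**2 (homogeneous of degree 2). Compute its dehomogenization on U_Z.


f(x, y) = x**2 + x*y + 3*x - 2*y**2 + 2

On U_Z we set Z = 1. Each monomial c·X^i·Y^j·Z^k in F becomes c·x^i·y^j·1^k = c·x^i·y^j.
Substituting Z = 1: F(X, Y, 1) = x**2 + x*y + 3*x - 2*y**2 + 2.
Note: deg(f) ≤ deg(F) = 2; strict inequality happens when F is divisible by Z (lost terms).


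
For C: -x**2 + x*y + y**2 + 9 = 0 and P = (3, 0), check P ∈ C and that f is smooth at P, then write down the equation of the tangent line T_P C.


Tangent line at P: -6*x + 3*y + 18 = 0.

Step 1: f(3, 0) = 0, so P lies on C.
Step 2: partial derivatives
  f_x(x, y) = -2*x + y, f_y(x, y) = x + 2*y.
  f_x(P) = -6, f_y(P) = 3 (gradient nonzero, so P is smooth).
Step 3: tangent line at P: -6·(x − 3) + 3·(y − 0) = 0.
Expanding: -6*x + 3*y + 18 = 0.


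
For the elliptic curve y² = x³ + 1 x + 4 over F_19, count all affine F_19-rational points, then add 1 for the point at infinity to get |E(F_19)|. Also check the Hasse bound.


Affine points = {(0, 2), (0, 17), (1, 5), (1, 14), (5, 1), (5, 18), (6, 6), (6, 13), (8, 7), (8, 12), (9, 1), (9, 18), (10, 8), (10, 11), (11, 4), (11, 15), (14, 8), (14, 11)}; affine count = 18; |E(F_19)| = 19.

Discriminant check: Δ ∝ 4a³ + 27b² = 4·1³ + 27·4² = 4·1 + 27·16 ≡ 18 (mod 19). Nonzero ⇒ E is nonsingular.
For each x ∈ F_19, compute rhs = x³ + 1·x + 4 mod 19, then count y ∈ F_19 with y² ≡ rhs.
  x = 0: rhs = 4, matching y values: 2, 17 (2 points).
  x = 1: rhs = 6, matching y values: 5, 14 (2 points).
  x = 2: rhs = 14, matching y values: none (0 points).
  x = 3: rhs = 15, matching y values: none (0 points).
  x = 4: rhs = 15, matching y values: none (0 points).
  x = 5: rhs = 1, matching y values: 1, 18 (2 points).
  x = 6: rhs = 17, matching y values: 6, 13 (2 points).
  x = 7: rhs = 12, matching y values: none (0 points).
  x = 8: rhs = 11, matching y values: 7, 12 (2 points).
  x = 9: rhs = 1, matching y values: 1, 18 (2 points).
  x = 10: rhs = 7, matching y values: 8, 11 (2 points).
  x = 11: rhs = 16, matching y values: 4, 15 (2 points).
  x = 12: rhs = 15, matching y values: none (0 points).
  x = 13: rhs = 10, matching y values: none (0 points).
  x = 14: rhs = 7, matching y values: 8, 11 (2 points).
  x = 15: rhs = 12, matching y values: none (0 points).
  x = 16: rhs = 12, matching y values: none (0 points).
  x = 17: rhs = 13, matching y values: none (0 points).
  x = 18: rhs = 2, matching y values: none (0 points).
Total affine count: 18.
Full point count |E(F_19)| = 18 + 1 = 19.
Hasse bound: |19 − (19+1)| = |-1| = 1 ≤ 2√19 ≈ 8.7178 ✓.


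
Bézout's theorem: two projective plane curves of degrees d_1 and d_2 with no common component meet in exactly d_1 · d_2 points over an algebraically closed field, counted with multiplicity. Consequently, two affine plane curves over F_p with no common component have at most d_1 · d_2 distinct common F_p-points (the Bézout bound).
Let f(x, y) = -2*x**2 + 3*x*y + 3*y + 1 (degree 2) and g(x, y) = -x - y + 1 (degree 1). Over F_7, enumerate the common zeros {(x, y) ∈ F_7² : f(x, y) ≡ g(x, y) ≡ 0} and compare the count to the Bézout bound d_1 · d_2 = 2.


Common zeros: ∅; count = 0; Bézout bound = 2.

deg(f) = 2, deg(g) = 1, so Bézout bound = 2.
Scan x ∈ F_7. For each x, list the y ∈ F_7 with f(x, y) ≡ 0 and those with g(x, y) ≡ 0 (mod 7); the common zeros in that column are the intersection.
  x = 0: f ≡ 0 at y ∈ {2}; g ≡ 0 at y ∈ {1}; common: ∅.
  x = 1: f ≡ 0 at y ∈ {6}; g ≡ 0 at y ∈ {0}; common: ∅.
  x = 2: f ≡ 0 at y ∈ {0}; g ≡ 0 at y ∈ {6}; common: ∅.
  x = 3: f ≡ 0 at y ∈ {2}; g ≡ 0 at y ∈ {5}; common: ∅.
  x = 4: f ≡ 0 at y ∈ {3}; g ≡ 0 at y ∈ {4}; common: ∅.
  x = 5: f ≡ 0 at y ∈ {0}; g ≡ 0 at y ∈ {3}; common: ∅.
  x = 6: f ≡ 0 at y ∈ ∅; g ≡ 0 at y ∈ {2}; common: ∅.
Collecting: common zeros = ∅, so the count is 0.
Comparison with the Bézout bound: 0 ≤ 2 = deg(f)·deg(g), as expected for curves with no common component (the affine F_7-count falls short of the bound because intersections may lie at infinity, over extension fields, or carry multiplicity).


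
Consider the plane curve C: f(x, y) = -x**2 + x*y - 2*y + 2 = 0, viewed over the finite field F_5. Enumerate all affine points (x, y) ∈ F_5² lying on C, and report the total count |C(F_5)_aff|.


Affine F_5-points: {(0, 1), (1, 1), (3, 2), (4, 2)}; count = 4.

For each of the 25 pairs (x, y) ∈ F_5², evaluate f(x, y) mod 5. Record the zeros.
  x = 0: [0↦2, 1↦0, 2↦3, 3↦1, 4↦4]  zeros at y ∈ {1}
  x = 1: [0↦1, 1↦0, 2↦4, 3↦3, 4↦2]  zeros at y ∈ {1}
  x = 2: [0↦3, 1↦3, 2↦3, 3↦3, 4↦3]  zeros at y ∈ ∅
  x = 3: [0↦3, 1↦4, 2↦0, 3↦1, 4↦2]  zeros at y ∈ {2}
  x = 4: [0↦1, 1↦3, 2↦0, 3↦2, 4↦4]  zeros at y ∈ {2}
Collecting zeros: affine points = {(0, 1), (1, 1), (3, 2), (4, 2)}.
Total count |C(F_5)_aff| = 4.


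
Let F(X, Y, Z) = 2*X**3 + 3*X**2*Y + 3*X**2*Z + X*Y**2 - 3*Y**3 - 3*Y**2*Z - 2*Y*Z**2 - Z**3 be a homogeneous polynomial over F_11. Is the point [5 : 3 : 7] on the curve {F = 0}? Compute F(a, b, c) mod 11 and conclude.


F(5,3,7) ≡ 6 (mod 11); P is NOT on the curve.

Evaluate F(5, 3, 7) term-by-term (mod 11).
  2*X**3 ↦ 2·125·1·1 = 250
  3*X**2*Y ↦ 3·25·3·1 = 225
  3*X**2*Z ↦ 3·25·1·7 = 525
  X*Y**2 ↦ 1·5·9·1 = 45
  -3*Y**3 ↦ -3·1·27·1 = -81
  -3*Y**2*Z ↦ -3·1·9·7 = -189
  -2*Y*Z**2 ↦ -2·1·3·49 = -294
  -Z**3 ↦ -1·1·1·343 = -343
Sum: F(5, 3, 7) = (250) + (225) + (525) + (45) + (-81) + (-189) + (-294) + (-343) = 138.
Reducing mod 11: 138 ≡ 6 (mod 11).
Since F(a, b, c) ≡ 6 ≠ 0 (mod 11), P does NOT lie on the curve.


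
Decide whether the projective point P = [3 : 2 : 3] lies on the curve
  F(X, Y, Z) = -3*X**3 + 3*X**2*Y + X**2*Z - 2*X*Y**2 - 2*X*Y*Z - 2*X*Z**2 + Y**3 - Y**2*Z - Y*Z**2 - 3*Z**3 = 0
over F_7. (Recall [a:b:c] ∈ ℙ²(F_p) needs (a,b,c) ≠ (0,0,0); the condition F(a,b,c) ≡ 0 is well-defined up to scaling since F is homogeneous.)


F(3,2,3) ≡ 0 (mod 7); P is on the curve.

Evaluate F(3, 2, 3) term-by-term (mod 7).
  -3*X**3 ↦ -3·27·1·1 = -81
  3*X**2*Y ↦ 3·9·2·1 = 54
  X**2*Z ↦ 1·9·1·3 = 27
  -2*X*Y**2 ↦ -2·3·4·1 = -24
  -2*X*Y*Z ↦ -2·3·2·3 = -36
  -2*X*Z**2 ↦ -2·3·1·9 = -54
  Y**3 ↦ 1·1·8·1 = 8
  -Y**2*Z ↦ -1·1·4·3 = -12
  -Y*Z**2 ↦ -1·1·2·9 = -18
  -3*Z**3 ↦ -3·1·1·27 = -81
Sum: F(3, 2, 3) = (-81) + (54) + (27) + (-24) + (-36) + (-54) + (8) + (-12) + (-18) + (-81) = -217.
Reducing mod 7: -217 ≡ 0 (mod 7).
Since F(a, b, c) ≡ 0 (mod 7), P lies on the curve.


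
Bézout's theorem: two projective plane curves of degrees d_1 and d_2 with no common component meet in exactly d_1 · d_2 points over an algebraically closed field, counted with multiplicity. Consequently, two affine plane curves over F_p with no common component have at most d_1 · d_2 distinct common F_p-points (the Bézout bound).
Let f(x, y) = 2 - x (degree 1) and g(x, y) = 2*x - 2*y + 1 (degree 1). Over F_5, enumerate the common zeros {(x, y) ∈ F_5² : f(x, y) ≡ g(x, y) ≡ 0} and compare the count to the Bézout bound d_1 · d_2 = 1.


Common zeros: {(2, 0)}; count = 1; Bézout bound = 1.

deg(f) = 1, deg(g) = 1, so Bézout bound = 1.
Scan x ∈ F_5. For each x, list the y ∈ F_5 with f(x, y) ≡ 0 and those with g(x, y) ≡ 0 (mod 5); the common zeros in that column are the intersection.
  x = 0: f ≡ 0 at y ∈ ∅; g ≡ 0 at y ∈ {3}; common: ∅.
  x = 1: f ≡ 0 at y ∈ ∅; g ≡ 0 at y ∈ {4}; common: ∅.
  x = 2: f ≡ 0 at y ∈ {0, 1, 2, 3, 4}; g ≡ 0 at y ∈ {0}; common: {0}.
  x = 3: f ≡ 0 at y ∈ ∅; g ≡ 0 at y ∈ {1}; common: ∅.
  x = 4: f ≡ 0 at y ∈ ∅; g ≡ 0 at y ∈ {2}; common: ∅.
Collecting: common zeros = {(2, 0)}, so the count is 1.
Comparison with the Bézout bound: 1 ≤ 1 = deg(f)·deg(g), as expected for curves with no common component (the bound is attained).


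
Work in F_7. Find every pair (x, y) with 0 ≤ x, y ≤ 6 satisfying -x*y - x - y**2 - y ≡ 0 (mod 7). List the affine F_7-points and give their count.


Affine F_7-points: {(0, 0), (0, 6), (1, 6), (2, 5), (2, 6), (3, 4), (3, 6), (4, 3), (4, 6), (5, 2), (5, 6), (6, 1), (6, 6)}; count = 13.

For each of the 49 pairs (x, y) ∈ F_7², evaluate f(x, y) mod 7. Record the zeros.
  x = 0: [0↦0, 1↦5, 2↦1, 3↦2, 4↦1, 5↦5, 6↦0]  zeros at y ∈ {0, 6}
  x = 1: [0↦6, 1↦3, 2↦5, 3↦5, 4↦3, 5↦6, 6↦0]  zeros at y ∈ {6}
  x = 2: [0↦5, 1↦1, 2↦2, 3↦1, 4↦5, 5↦0, 6↦0]  zeros at y ∈ {5, 6}
  x = 3: [0↦4, 1↦6, 2↦6, 3↦4, 4↦0, 5↦1, 6↦0]  zeros at y ∈ {4, 6}
  x = 4: [0↦3, 1↦4, 2↦3, 3↦0, 4↦2, 5↦2, 6↦0]  zeros at y ∈ {3, 6}
  x = 5: [0↦2, 1↦2, 2↦0, 3↦3, 4↦4, 5↦3, 6↦0]  zeros at y ∈ {2, 6}
  x = 6: [0↦1, 1↦0, 2↦4, 3↦6, 4↦6, 5↦4, 6↦0]  zeros at y ∈ {1, 6}
Collecting zeros: affine points = {(0, 0), (0, 6), (1, 6), (2, 5), (2, 6), (3, 4), (3, 6), (4, 3), (4, 6), (5, 2), (5, 6), (6, 1), (6, 6)}.
Total count |C(F_7)_aff| = 13.


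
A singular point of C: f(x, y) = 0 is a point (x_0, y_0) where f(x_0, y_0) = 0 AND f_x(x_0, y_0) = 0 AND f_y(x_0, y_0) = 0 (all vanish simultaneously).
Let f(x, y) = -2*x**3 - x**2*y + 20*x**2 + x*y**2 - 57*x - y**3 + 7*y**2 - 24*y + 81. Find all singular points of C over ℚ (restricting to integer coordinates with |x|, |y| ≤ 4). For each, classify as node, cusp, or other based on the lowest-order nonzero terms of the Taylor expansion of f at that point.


Singular points: {(3, 3)}; classification: node.

Compute partial derivatives:
  f_x = -6*x**2 - 2*x*y + 40*x + y**2 - 57.
  f_y = -x**2 + 2*x*y - 3*y**2 + 14*y - 24.
Scan x_0 ∈ {−4, ..., 4}. For each x_0, f_y(x_0, y) is a polynomial in y; find its integer roots y ∈ {−4, ..., 4}, then test f_x and f at those candidates.
  x = -4: f_y(-4, y) = -3*y**2 + 6*y - 40; no integer root y with |y| ≤ 4.
  x = -3: f_y(-3, y) = -3*y**2 + 8*y - 33; no integer root y with |y| ≤ 4.
  x = -2: f_y(-2, y) = -3*y**2 + 10*y - 28; no integer root y with |y| ≤ 4.
  x = -1: f_y(-1, y) = -3*y**2 + 12*y - 25; no integer root y with |y| ≤ 4.
  x = 0: f_y(0, y) = -3*y**2 + 14*y - 24; no integer root y with |y| ≤ 4.
  x = 1: f_y(1, y) = -3*y**2 + 16*y - 25; no integer root y with |y| ≤ 4.
  x = 2: f_y(2, y) = -3*y**2 + 18*y - 28; no integer root y with |y| ≤ 4.
  x = 3: f_y(3, y) = -3*y**2 + 20*y - 33; vanishes at y ∈ {3}. (3, 3): f_x = 0, f = 0 — SINGULAR.
  x = 4: f_y(4, y) = -3*y**2 + 22*y - 40; vanishes at y ∈ {4}. (4, 4): f_x = -9 ≠ 0.
Only singular point on the grid: (3, 3).
Classify: substitute x = 3 + u, y = 3 + v and expand: f = -2*u**3 - u**2*v - u**2 + u*v**2 - v**3 + v**2.
No constant or linear terms (consistent with a singular point). Quadratic part: -u**2 + v**2. Cubic part: -2*u**3 - u**2*v + u*v**2 - v**3.
The quadratic part v**2 - u**2 = (v − u)(v + u) splits into two distinct linear factors, so there are two distinct tangent lines y − 3 = ±(x − 3) — this is a node (ordinary double point).
Classification: node.


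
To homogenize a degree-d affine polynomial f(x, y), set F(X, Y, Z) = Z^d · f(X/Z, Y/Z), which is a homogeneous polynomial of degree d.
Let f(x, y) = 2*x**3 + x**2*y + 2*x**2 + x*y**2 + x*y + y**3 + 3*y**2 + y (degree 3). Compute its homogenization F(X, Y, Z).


F(X, Y, Z) = 2*X**3 + X**2*Y + 2*X**2*Z + X*Y**2 + X*Y*Z + Y**3 + 3*Y**2*Z + Y*Z**2

deg(f) = 3.
Substitute x = X/Z, y = Y/Z into f, then multiply by Z^3.
  monomial 2·x^3·y^0 ↦ 2·X^3·Y^0·Z^0.
  monomial 1·x^2·y^1 ↦ 1·X^2·Y^1·Z^0.
  monomial 2·x^2·y^0 ↦ 2·X^2·Y^0·Z^1.
  monomial 1·x^1·y^2 ↦ 1·X^1·Y^2·Z^0.
  monomial 1·x^1·y^1 ↦ 1·X^1·Y^1·Z^1.
  monomial 1·x^0·y^3 ↦ 1·X^0·Y^3·Z^0.
  monomial 3·x^0·y^2 ↦ 3·X^0·Y^2·Z^1.
  monomial 1·x^0·y^1 ↦ 1·X^0·Y^1·Z^2.
Collecting: F(X, Y, Z) = 2*X**3 + X**2*Y + 2*X**2*Z + X*Y**2 + X*Y*Z + Y**3 + 3*Y**2*Z + Y*Z**2.


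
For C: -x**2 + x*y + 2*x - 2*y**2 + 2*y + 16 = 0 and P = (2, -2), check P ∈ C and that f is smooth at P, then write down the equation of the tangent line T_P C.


Tangent line at P: -4*x + 12*y + 32 = 0.

Step 1: f(2, -2) = 0, so P lies on C.
Step 2: partial derivatives
  f_x(x, y) = -2*x + y + 2, f_y(x, y) = x - 4*y + 2.
  f_x(P) = -4, f_y(P) = 12 (gradient nonzero, so P is smooth).
Step 3: tangent line at P: -4·(x − 2) + 12·(y − -2) = 0.
Expanding: -4*x + 12*y + 32 = 0.


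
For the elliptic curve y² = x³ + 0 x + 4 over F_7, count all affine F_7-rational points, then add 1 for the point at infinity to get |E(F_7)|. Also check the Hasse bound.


Affine points = {(0, 2), (0, 5)}; affine count = 2; |E(F_7)| = 3.

Discriminant check: Δ ∝ 4a³ + 27b² = 4·0³ + 27·4² = 4·0 + 27·16 ≡ 5 (mod 7). Nonzero ⇒ E is nonsingular.
For each x ∈ F_7, compute rhs = x³ + 0·x + 4 mod 7, then count y ∈ F_7 with y² ≡ rhs.
  x = 0: rhs = 4, matching y values: 2, 5 (2 points).
  x = 1: rhs = 5, matching y values: none (0 points).
  x = 2: rhs = 5, matching y values: none (0 points).
  x = 3: rhs = 3, matching y values: none (0 points).
  x = 4: rhs = 5, matching y values: none (0 points).
  x = 5: rhs = 3, matching y values: none (0 points).
  x = 6: rhs = 3, matching y values: none (0 points).
Total affine count: 2.
Full point count |E(F_7)| = 2 + 1 = 3.
Hasse bound: |3 − (7+1)| = |-5| = 5 ≤ 2√7 ≈ 5.2915 ✓.


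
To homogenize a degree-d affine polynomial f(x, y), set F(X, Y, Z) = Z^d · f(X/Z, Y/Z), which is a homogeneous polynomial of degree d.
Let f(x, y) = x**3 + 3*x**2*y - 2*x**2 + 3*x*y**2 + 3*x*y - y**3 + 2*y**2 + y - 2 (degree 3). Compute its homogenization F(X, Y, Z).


F(X, Y, Z) = X**3 + 3*X**2*Y - 2*X**2*Z + 3*X*Y**2 + 3*X*Y*Z - Y**3 + 2*Y**2*Z + Y*Z**2 - 2*Z**3

deg(f) = 3.
Substitute x = X/Z, y = Y/Z into f, then multiply by Z^3.
  monomial 1·x^3·y^0 ↦ 1·X^3·Y^0·Z^0.
  monomial 3·x^2·y^1 ↦ 3·X^2·Y^1·Z^0.
  monomial -2·x^2·y^0 ↦ -2·X^2·Y^0·Z^1.
  monomial 3·x^1·y^2 ↦ 3·X^1·Y^2·Z^0.
  monomial 3·x^1·y^1 ↦ 3·X^1·Y^1·Z^1.
  monomial -1·x^0·y^3 ↦ -1·X^0·Y^3·Z^0.
  monomial 2·x^0·y^2 ↦ 2·X^0·Y^2·Z^1.
  monomial 1·x^0·y^1 ↦ 1·X^0·Y^1·Z^2.
  monomial -2·x^0·y^0 ↦ -2·X^0·Y^0·Z^3.
Collecting: F(X, Y, Z) = X**3 + 3*X**2*Y - 2*X**2*Z + 3*X*Y**2 + 3*X*Y*Z - Y**3 + 2*Y**2*Z + Y*Z**2 - 2*Z**3.


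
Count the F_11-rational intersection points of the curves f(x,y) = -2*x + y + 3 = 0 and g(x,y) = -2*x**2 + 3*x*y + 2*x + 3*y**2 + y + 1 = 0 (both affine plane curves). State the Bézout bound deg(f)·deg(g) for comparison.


Common zeros: {(1, 10), (5, 7)}; count = 2; Bézout bound = 2.

deg(f) = 1, deg(g) = 2, so Bézout bound = 2.
Scan x ∈ F_11. For each x, list the y ∈ F_11 with f(x, y) ≡ 0 and those with g(x, y) ≡ 0 (mod 11); the common zeros in that column are the intersection.
  x = 0: f ≡ 0 at y ∈ {8}; g ≡ 0 at y ∈ {9}; common: ∅.
  x = 1: f ≡ 0 at y ∈ {10}; g ≡ 0 at y ∈ {7, 10}; common: {10}.
  x = 2: f ≡ 0 at y ∈ {1}; g ≡ 0 at y ∈ ∅; common: ∅.
  x = 3: f ≡ 0 at y ∈ {3}; g ≡ 0 at y ∈ {0, 4}; common: ∅.
  x = 4: f ≡ 0 at y ∈ {5}; g ≡ 0 at y ∈ {4, 10}; common: ∅.
  x = 5: f ≡ 0 at y ∈ {7}; g ≡ 0 at y ∈ {6, 7}; common: {7}.
  x = 6: f ≡ 0 at y ∈ {9}; g ≡ 0 at y ∈ ∅; common: ∅.
  x = 7: f ≡ 0 at y ∈ {0}; g ≡ 0 at y ∈ ∅; common: ∅.
  x = 8: f ≡ 0 at y ∈ {2}; g ≡ 0 at y ∈ ∅; common: ∅.
  x = 9: f ≡ 0 at y ∈ {4}; g ≡ 0 at y ∈ {0, 9}; common: ∅.
  x = 10: f ≡ 0 at y ∈ {6}; g ≡ 0 at y ∈ ∅; common: ∅.
Collecting: common zeros = {(1, 10), (5, 7)}, so the count is 2.
Comparison with the Bézout bound: 2 ≤ 2 = deg(f)·deg(g), as expected for curves with no common component (the bound is attained).


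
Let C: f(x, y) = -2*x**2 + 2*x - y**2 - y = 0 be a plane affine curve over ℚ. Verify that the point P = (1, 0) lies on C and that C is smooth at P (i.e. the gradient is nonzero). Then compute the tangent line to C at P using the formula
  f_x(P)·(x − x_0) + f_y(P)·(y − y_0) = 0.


Tangent line at P: -2*x - y + 2 = 0.

Step 1: f(1, 0) = 0, so P lies on C.
Step 2: partial derivatives
  f_x(x, y) = 2 - 4*x, f_y(x, y) = -2*y - 1.
  f_x(P) = -2, f_y(P) = -1 (gradient nonzero, so P is smooth).
Step 3: tangent line at P: -2·(x − 1) + -1·(y − 0) = 0.
Expanding: -2*x - y + 2 = 0.


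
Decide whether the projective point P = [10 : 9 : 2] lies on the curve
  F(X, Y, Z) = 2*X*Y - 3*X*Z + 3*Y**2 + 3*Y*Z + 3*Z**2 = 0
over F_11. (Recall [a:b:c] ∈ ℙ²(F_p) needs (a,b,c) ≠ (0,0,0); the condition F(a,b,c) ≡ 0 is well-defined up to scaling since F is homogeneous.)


F(10,9,2) ≡ 0 (mod 11); P is on the curve.

Evaluate F(10, 9, 2) term-by-term (mod 11).
  2*X*Y ↦ 2·10·9·1 = 180
  -3*X*Z ↦ -3·10·1·2 = -60
  3*Y**2 ↦ 3·1·81·1 = 243
  3*Y*Z ↦ 3·1·9·2 = 54
  3*Z**2 ↦ 3·1·1·4 = 12
Sum: F(10, 9, 2) = (180) + (-60) + (243) + (54) + (12) = 429.
Reducing mod 11: 429 ≡ 0 (mod 11).
Since F(a, b, c) ≡ 0 (mod 11), P lies on the curve.


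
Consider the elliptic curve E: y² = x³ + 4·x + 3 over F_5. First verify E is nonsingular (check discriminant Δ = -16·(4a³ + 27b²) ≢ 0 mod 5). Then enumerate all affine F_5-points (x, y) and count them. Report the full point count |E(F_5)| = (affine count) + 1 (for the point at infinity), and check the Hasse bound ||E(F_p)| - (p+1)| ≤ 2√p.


Affine points = {(2, 2), (2, 3)}; affine count = 2; |E(F_5)| = 3.

Discriminant check: Δ ∝ 4a³ + 27b² = 4·4³ + 27·3² = 4·64 + 27·9 ≡ 4 (mod 5). Nonzero ⇒ E is nonsingular.
For each x ∈ F_5, compute rhs = x³ + 4·x + 3 mod 5, then count y ∈ F_5 with y² ≡ rhs.
  x = 0: rhs = 3, matching y values: none (0 points).
  x = 1: rhs = 3, matching y values: none (0 points).
  x = 2: rhs = 4, matching y values: 2, 3 (2 points).
  x = 3: rhs = 2, matching y values: none (0 points).
  x = 4: rhs = 3, matching y values: none (0 points).
Total affine count: 2.
Full point count |E(F_5)| = 2 + 1 = 3.
Hasse bound: |3 − (5+1)| = |-3| = 3 ≤ 2√5 ≈ 4.4721 ✓.


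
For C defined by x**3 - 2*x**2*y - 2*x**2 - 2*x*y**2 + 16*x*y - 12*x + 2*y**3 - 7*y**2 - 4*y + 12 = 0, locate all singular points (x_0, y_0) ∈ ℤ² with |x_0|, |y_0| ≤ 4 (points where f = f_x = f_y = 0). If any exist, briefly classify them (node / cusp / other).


Singular points: {(2, 2)}; classification: cusp.

Compute partial derivatives:
  f_x = 3*x**2 - 4*x*y - 4*x - 2*y**2 + 16*y - 12.
  f_y = -2*x**2 - 4*x*y + 16*x + 6*y**2 - 14*y - 4.
Scan x_0 ∈ {−4, ..., 4}. For each x_0, f_y(x_0, y) is a polynomial in y; find its integer roots y ∈ {−4, ..., 4}, then test f_x and f at those candidates.
  x = -4: f_y(-4, y) = 6*y**2 + 2*y - 100; no integer root y with |y| ≤ 4.
  x = -3: f_y(-3, y) = 6*y**2 - 2*y - 70; no integer root y with |y| ≤ 4.
  x = -2: f_y(-2, y) = 6*y**2 - 6*y - 44; no integer root y with |y| ≤ 4.
  x = -1: f_y(-1, y) = 6*y**2 - 10*y - 22; no integer root y with |y| ≤ 4.
  x = 0: f_y(0, y) = 6*y**2 - 14*y - 4; no integer root y with |y| ≤ 4.
  x = 1: f_y(1, y) = 6*y**2 - 18*y + 10; no integer root y with |y| ≤ 4.
  x = 2: f_y(2, y) = 6*y**2 - 22*y + 20; vanishes at y ∈ {2}. (2, 2): f_x = 0, f = 0 — SINGULAR.
  x = 3: f_y(3, y) = 6*y**2 - 26*y + 26; no integer root y with |y| ≤ 4.
  x = 4: f_y(4, y) = 6*y**2 - 30*y + 28; no integer root y with |y| ≤ 4.
Only singular point on the grid: (2, 2).
Classify: substitute x = 2 + u, y = 2 + v and expand: f = u**3 - 2*u**2*v - 2*u*v**2 + 2*v**3 + v**2.
No constant or linear terms (consistent with a singular point). Quadratic part: v**2. Cubic part: u**3 - 2*u**2*v - 2*u*v**2 + 2*v**3.
The quadratic part v**2 is a perfect square, so there is a single (double) tangent line v = 0, i.e. y = 2. Restricting the cubic part to that line (v = 0) leaves u**3 ≠ 0, so f is not divisible by v and the branch is v² ≈ -u**3 to lowest order — this is a cusp.
Classification: cusp.


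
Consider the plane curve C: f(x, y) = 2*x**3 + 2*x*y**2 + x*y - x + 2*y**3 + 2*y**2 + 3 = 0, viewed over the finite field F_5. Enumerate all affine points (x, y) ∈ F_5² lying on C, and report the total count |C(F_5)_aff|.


Affine F_5-points: {(0, 3), (1, 4)}; count = 2.

For each of the 25 pairs (x, y) ∈ F_5², evaluate f(x, y) mod 5. Record the zeros.
  x = 0: [0↦3, 1↦2, 2↦2, 3↦0, 4↦3]  zeros at y ∈ {3}
  x = 1: [0↦4, 1↦1, 2↦3, 3↦2, 4↦0]  zeros at y ∈ {4}
  x = 2: [0↦2, 1↦2, 2↦1, 3↦1, 4↦4]  zeros at y ∈ ∅
  x = 3: [0↦4, 1↦2, 2↦3, 3↦4, 4↦2]  zeros at y ∈ ∅
  x = 4: [0↦2, 1↦3, 2↦1, 3↦3, 4↦1]  zeros at y ∈ ∅
Collecting zeros: affine points = {(0, 3), (1, 4)}.
Total count |C(F_5)_aff| = 2.
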